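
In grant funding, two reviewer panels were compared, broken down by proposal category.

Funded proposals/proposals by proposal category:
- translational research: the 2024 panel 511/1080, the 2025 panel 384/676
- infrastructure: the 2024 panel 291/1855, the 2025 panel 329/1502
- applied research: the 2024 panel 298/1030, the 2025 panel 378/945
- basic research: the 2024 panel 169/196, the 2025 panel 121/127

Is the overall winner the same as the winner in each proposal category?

Translational research: the 2024 panel 511/1080 = 47.3%, the 2025 panel 384/676 = 56.8% → the 2025 panel
Infrastructure: the 2024 panel 291/1855 = 15.7%, the 2025 panel 329/1502 = 21.9% → the 2025 panel
Applied research: the 2024 panel 298/1030 = 28.9%, the 2025 panel 378/945 = 40.0% → the 2025 panel
Basic research: the 2024 panel 169/196 = 86.2%, the 2025 panel 121/127 = 95.3% → the 2025 panel
Overall: the 2024 panel 1269/4161 = 30.5%, the 2025 panel 1212/3250 = 37.3% → the 2025 panel
The 2025 panel wins overall and in every proposal group — no reversal.

Yes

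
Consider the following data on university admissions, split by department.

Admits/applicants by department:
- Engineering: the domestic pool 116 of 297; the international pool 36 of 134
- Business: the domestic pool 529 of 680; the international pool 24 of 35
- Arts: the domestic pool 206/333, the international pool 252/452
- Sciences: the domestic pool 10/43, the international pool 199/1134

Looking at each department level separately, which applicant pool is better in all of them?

the domestic pool

Engineering: the domestic pool 116/297 = 39.1%, the international pool 36/134 = 26.9% → the domestic pool
Business: the domestic pool 529/680 = 77.8%, the international pool 24/35 = 68.6% → the domestic pool
Arts: the domestic pool 206/333 = 61.9%, the international pool 252/452 = 55.8% → the domestic pool
Sciences: the domestic pool 10/43 = 23.3%, the international pool 199/1134 = 17.5% → the domestic pool
The domestic pool has the higher rate in all 4 groups.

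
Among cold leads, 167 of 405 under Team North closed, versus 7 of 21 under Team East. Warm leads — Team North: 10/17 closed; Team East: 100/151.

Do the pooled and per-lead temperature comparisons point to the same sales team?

Cold: Team North 167/405 = 41.2%, Team East 7/21 = 33.3% → Team North
Warm: Team North 10/17 = 58.8%, Team East 100/151 = 66.2% → Team East
Overall: Team North 177/422 = 41.9%, Team East 107/172 = 62.2% → Team East
Neither sweeps: Team North wins 1 of 2 groups, Team East wins 1. Team East wins overall but not every group — no Simpson reversal.

No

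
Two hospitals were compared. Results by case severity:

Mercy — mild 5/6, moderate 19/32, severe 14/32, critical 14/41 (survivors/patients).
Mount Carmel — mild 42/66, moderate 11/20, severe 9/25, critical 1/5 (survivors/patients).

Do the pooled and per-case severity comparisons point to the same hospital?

No

Mild: Mercy 5/6 = 83.3%, Mount Carmel 42/66 = 63.6% → Mercy
Moderate: Mercy 19/32 = 59.4%, Mount Carmel 11/20 = 55.0% → Mercy
Severe: Mercy 14/32 = 43.8%, Mount Carmel 9/25 = 36.0% → Mercy
Critical: Mercy 14/41 = 34.1%, Mount Carmel 1/5 = 20.0% → Mercy
Overall: Mercy 52/111 = 46.8%, Mount Carmel 63/116 = 54.3% → Mount Carmel
Mercy wins each case group but Mount Carmel wins overall — the comparison reverses. Mercy's patients skew toward critical, which has a lower base rate.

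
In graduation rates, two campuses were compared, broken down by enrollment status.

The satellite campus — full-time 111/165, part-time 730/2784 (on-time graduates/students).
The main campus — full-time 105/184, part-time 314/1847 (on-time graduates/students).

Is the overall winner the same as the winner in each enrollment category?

Full-time: the satellite campus 111/165 = 67.3%, the main campus 105/184 = 57.1% → the satellite campus
Part-time: the satellite campus 730/2784 = 26.2%, the main campus 314/1847 = 17.0% → the satellite campus
Overall: the satellite campus 841/2949 = 28.5%, the main campus 419/2031 = 20.6% → the satellite campus
The satellite campus wins overall and in every enrollment group — no reversal.

Yes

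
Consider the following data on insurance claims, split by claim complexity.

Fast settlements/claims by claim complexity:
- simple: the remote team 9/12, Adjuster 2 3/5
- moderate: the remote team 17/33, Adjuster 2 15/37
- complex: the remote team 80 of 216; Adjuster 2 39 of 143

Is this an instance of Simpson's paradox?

Simple: the remote team 9/12 = 75.0%, Adjuster 2 3/5 = 60.0% → the remote team
Moderate: the remote team 17/33 = 51.5%, Adjuster 2 15/37 = 40.5% → the remote team
Complex: the remote team 80/216 = 37.0%, Adjuster 2 39/143 = 27.3% → the remote team
Overall: the remote team 106/261 = 40.6%, Adjuster 2 57/185 = 30.8% → the remote team
The remote team wins overall and in every claim group — no reversal.

No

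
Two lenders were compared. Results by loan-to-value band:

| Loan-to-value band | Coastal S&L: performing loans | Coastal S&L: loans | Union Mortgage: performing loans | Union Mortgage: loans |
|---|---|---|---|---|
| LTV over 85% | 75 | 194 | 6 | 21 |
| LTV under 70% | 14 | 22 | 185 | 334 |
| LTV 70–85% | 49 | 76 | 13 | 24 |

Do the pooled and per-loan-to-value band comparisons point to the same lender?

LTV over 85%: Coastal S&L 75/194 = 38.7%, Union Mortgage 6/21 = 28.6% → Coastal S&L
LTV under 70%: Coastal S&L 14/22 = 63.6%, Union Mortgage 185/334 = 55.4% → Coastal S&L
LTV 70–85%: Coastal S&L 49/76 = 64.5%, Union Mortgage 13/24 = 54.2% → Coastal S&L
Overall: Coastal S&L 138/292 = 47.3%, Union Mortgage 204/379 = 53.8% → Union Mortgage
Coastal S&L wins each loan-to-value group but Union Mortgage wins overall — the comparison reverses. Coastal S&L's loans skew toward LTV over 85%, which has a lower base rate.

No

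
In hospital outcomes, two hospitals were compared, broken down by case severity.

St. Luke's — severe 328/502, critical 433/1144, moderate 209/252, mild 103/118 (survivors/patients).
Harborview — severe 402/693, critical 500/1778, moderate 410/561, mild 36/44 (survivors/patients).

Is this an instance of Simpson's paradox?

No

Severe: St. Luke's 328/502 = 65.3%, Harborview 402/693 = 58.0% → St. Luke's
Critical: St. Luke's 433/1144 = 37.8%, Harborview 500/1778 = 28.1% → St. Luke's
Moderate: St. Luke's 209/252 = 82.9%, Harborview 410/561 = 73.1% → St. Luke's
Mild: St. Luke's 103/118 = 87.3%, Harborview 36/44 = 81.8% → St. Luke's
Overall: St. Luke's 1073/2016 = 53.2%, Harborview 1348/3076 = 43.8% → St. Luke's
St. Luke's wins overall and in every case group — no reversal.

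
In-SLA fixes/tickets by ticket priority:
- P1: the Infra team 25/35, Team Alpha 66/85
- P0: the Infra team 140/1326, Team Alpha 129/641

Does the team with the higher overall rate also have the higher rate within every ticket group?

P1: the Infra team 25/35 = 71.4%, Team Alpha 66/85 = 77.6% → Team Alpha
P0: the Infra team 140/1326 = 10.6%, Team Alpha 129/641 = 20.1% → Team Alpha
Overall: the Infra team 165/1361 = 12.1%, Team Alpha 195/726 = 26.9% → Team Alpha
Team Alpha wins overall and in every ticket group — no reversal.

Yes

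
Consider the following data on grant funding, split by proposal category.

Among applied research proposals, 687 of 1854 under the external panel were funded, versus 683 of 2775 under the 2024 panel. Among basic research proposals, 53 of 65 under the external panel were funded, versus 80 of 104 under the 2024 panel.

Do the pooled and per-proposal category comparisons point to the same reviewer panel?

Applied research: the external panel 687/1854 = 37.1%, the 2024 panel 683/2775 = 24.6% → the external panel
Basic research: the external panel 53/65 = 81.5%, the 2024 panel 80/104 = 76.9% → the external panel
Overall: the external panel 740/1919 = 38.6%, the 2024 panel 763/2879 = 26.5% → the external panel
The external panel wins overall and in every proposal group — no reversal.

Yes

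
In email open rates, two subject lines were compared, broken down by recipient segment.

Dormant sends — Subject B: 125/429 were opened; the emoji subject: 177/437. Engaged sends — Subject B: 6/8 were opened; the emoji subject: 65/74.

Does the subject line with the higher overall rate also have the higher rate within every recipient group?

Dormant: Subject B 125/429 = 29.1%, the emoji subject 177/437 = 40.5% → the emoji subject
Engaged: Subject B 6/8 = 75.0%, the emoji subject 65/74 = 87.8% → the emoji subject
Overall: Subject B 131/437 = 30.0%, the emoji subject 242/511 = 47.4% → the emoji subject
The emoji subject wins overall and in every recipient group — no reversal.

Yes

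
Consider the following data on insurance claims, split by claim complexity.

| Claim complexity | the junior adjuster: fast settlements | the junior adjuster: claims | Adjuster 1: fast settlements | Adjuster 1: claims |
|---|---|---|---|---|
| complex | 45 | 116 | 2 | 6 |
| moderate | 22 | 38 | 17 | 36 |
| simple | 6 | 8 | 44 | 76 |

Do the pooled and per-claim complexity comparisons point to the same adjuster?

No

Complex: the junior adjuster 45/116 = 38.8%, Adjuster 1 2/6 = 33.3% → the junior adjuster
Moderate: the junior adjuster 22/38 = 57.9%, Adjuster 1 17/36 = 47.2% → the junior adjuster
Simple: the junior adjuster 6/8 = 75.0%, Adjuster 1 44/76 = 57.9% → the junior adjuster
Overall: the junior adjuster 73/162 = 45.1%, Adjuster 1 63/118 = 53.4% → Adjuster 1
The junior adjuster wins each claim group but Adjuster 1 wins overall — the comparison reverses. The junior adjuster's claims skew toward complex, which has a lower base rate.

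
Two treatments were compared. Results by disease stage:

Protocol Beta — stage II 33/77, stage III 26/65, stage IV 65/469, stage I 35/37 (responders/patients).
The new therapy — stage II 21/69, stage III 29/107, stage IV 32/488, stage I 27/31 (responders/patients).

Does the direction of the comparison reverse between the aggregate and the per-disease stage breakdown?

Stage II: Protocol Beta 33/77 = 42.9%, the new therapy 21/69 = 30.4% → Protocol Beta
Stage III: Protocol Beta 26/65 = 40.0%, the new therapy 29/107 = 27.1% → Protocol Beta
Stage IV: Protocol Beta 65/469 = 13.9%, the new therapy 32/488 = 6.6% → Protocol Beta
Stage I: Protocol Beta 35/37 = 94.6%, the new therapy 27/31 = 87.1% → Protocol Beta
Overall: Protocol Beta 159/648 = 24.5%, the new therapy 109/695 = 15.7% → Protocol Beta
Protocol Beta wins overall and in every disease group — no reversal.

No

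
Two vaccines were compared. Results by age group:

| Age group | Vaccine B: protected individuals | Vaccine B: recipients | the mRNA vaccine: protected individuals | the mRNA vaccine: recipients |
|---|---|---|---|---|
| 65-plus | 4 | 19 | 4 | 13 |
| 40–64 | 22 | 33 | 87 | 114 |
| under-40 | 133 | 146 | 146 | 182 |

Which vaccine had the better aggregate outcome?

Vaccine B

65-plus: Vaccine B 4/19 = 21.1%, the mRNA vaccine 4/13 = 30.8% → the mRNA vaccine
40–64: Vaccine B 22/33 = 66.7%, the mRNA vaccine 87/114 = 76.3% → the mRNA vaccine
Under-40: Vaccine B 133/146 = 91.1%, the mRNA vaccine 146/182 = 80.2% → Vaccine B
Overall: Vaccine B 159/198 = 80.3%, the mRNA vaccine 237/309 = 76.7% → Vaccine B
(Neither sweeps every age group, but Vaccine B has the higher pooled rate.)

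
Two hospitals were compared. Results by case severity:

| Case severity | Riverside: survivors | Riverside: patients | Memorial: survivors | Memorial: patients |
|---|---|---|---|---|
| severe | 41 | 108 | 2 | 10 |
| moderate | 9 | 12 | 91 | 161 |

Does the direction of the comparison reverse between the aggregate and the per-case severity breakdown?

Severe: Riverside 41/108 = 38.0%, Memorial 2/10 = 20.0% → Riverside
Moderate: Riverside 9/12 = 75.0%, Memorial 91/161 = 56.5% → Riverside
Overall: Riverside 50/120 = 41.7%, Memorial 93/171 = 54.4% → Memorial
Riverside wins each case group but Memorial wins overall — the comparison reverses. Riverside's patients skew toward severe, which has a lower base rate.

Yes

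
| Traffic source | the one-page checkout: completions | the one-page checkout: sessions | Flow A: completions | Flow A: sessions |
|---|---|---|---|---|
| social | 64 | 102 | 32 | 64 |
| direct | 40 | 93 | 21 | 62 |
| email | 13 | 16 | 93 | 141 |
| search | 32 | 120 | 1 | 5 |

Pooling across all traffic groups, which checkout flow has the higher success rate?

Social: the one-page checkout 64/102 = 62.7%, Flow A 32/64 = 50.0% → the one-page checkout
Direct: the one-page checkout 40/93 = 43.0%, Flow A 21/62 = 33.9% → the one-page checkout
Email: the one-page checkout 13/16 = 81.2%, Flow A 93/141 = 66.0% → the one-page checkout
Search: the one-page checkout 32/120 = 26.7%, Flow A 1/5 = 20.0% → the one-page checkout
Overall: the one-page checkout 149/331 = 45.0%, Flow A 147/272 = 54.0% → Flow A
(The one-page checkout wins every traffic group but Flow A wins overall — the one-page checkout's sessions skew toward the low-rate search group.)

Flow A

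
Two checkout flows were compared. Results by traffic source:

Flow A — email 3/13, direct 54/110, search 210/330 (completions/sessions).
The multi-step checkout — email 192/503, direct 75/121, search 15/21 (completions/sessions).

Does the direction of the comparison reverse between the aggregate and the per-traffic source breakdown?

Yes

Email: Flow A 3/13 = 23.1%, the multi-step checkout 192/503 = 38.2% → the multi-step checkout
Direct: Flow A 54/110 = 49.1%, the multi-step checkout 75/121 = 62.0% → the multi-step checkout
Search: Flow A 210/330 = 63.6%, the multi-step checkout 15/21 = 71.4% → the multi-step checkout
Overall: Flow A 267/453 = 58.9%, the multi-step checkout 282/645 = 43.7% → Flow A
The multi-step checkout wins each traffic group but Flow A wins overall — the comparison reverses. The multi-step checkout's sessions skew toward email, which has a lower base rate.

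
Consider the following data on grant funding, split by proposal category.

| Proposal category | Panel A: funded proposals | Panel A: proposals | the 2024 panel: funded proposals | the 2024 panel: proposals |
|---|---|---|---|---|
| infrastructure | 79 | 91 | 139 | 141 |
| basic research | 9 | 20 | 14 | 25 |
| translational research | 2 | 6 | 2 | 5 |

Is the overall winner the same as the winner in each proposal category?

Infrastructure: Panel A 79/91 = 86.8%, the 2024 panel 139/141 = 98.6% → the 2024 panel
Basic research: Panel A 9/20 = 45.0%, the 2024 panel 14/25 = 56.0% → the 2024 panel
Translational research: Panel A 2/6 = 33.3%, the 2024 panel 2/5 = 40.0% → the 2024 panel
Overall: Panel A 90/117 = 76.9%, the 2024 panel 155/171 = 90.6% → the 2024 panel
The 2024 panel wins overall and in every proposal group — no reversal.

Yes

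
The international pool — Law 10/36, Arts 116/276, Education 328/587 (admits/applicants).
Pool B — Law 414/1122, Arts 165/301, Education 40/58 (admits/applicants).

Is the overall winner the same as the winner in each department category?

No

Law: the international pool 10/36 = 27.8%, Pool B 414/1122 = 36.9% → Pool B
Arts: the international pool 116/276 = 42.0%, Pool B 165/301 = 54.8% → Pool B
Education: the international pool 328/587 = 55.9%, Pool B 40/58 = 69.0% → Pool B
Overall: the international pool 454/899 = 50.5%, Pool B 619/1481 = 41.8% → the international pool
Pool B wins each department group but the international pool wins overall — the comparison reverses. Pool B's applicants skew toward Law, which has a lower base rate.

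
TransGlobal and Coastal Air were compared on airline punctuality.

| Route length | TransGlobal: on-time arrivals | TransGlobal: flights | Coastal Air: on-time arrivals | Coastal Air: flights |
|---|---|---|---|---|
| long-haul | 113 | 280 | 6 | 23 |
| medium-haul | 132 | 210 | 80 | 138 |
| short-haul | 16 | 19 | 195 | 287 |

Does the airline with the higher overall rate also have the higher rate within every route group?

Long-haul: TransGlobal 113/280 = 40.4%, Coastal Air 6/23 = 26.1% → TransGlobal
Medium-haul: TransGlobal 132/210 = 62.9%, Coastal Air 80/138 = 58.0% → TransGlobal
Short-haul: TransGlobal 16/19 = 84.2%, Coastal Air 195/287 = 67.9% → TransGlobal
Overall: TransGlobal 261/509 = 51.3%, Coastal Air 281/448 = 62.7% → Coastal Air
TransGlobal wins each route group but Coastal Air wins overall — the comparison reverses. TransGlobal's flights skew toward long-haul, which has a lower base rate.

No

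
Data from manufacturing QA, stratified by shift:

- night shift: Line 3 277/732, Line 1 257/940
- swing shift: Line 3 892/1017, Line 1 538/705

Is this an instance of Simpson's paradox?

Night shift: Line 3 277/732 = 37.8%, Line 1 257/940 = 27.3% → Line 3
Swing shift: Line 3 892/1017 = 87.7%, Line 1 538/705 = 76.3% → Line 3
Overall: Line 3 1169/1749 = 66.8%, Line 1 795/1645 = 48.3% → Line 3
Line 3 wins overall and in every shift group — no reversal.

No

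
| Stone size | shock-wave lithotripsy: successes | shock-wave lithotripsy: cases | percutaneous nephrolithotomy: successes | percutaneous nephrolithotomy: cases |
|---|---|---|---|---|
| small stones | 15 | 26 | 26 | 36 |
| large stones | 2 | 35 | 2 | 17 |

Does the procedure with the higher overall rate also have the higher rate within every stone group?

Small stones: shock-wave lithotripsy 15/26 = 57.7%, percutaneous nephrolithotomy 26/36 = 72.2% → percutaneous nephrolithotomy
Large stones: shock-wave lithotripsy 2/35 = 5.7%, percutaneous nephrolithotomy 2/17 = 11.8% → percutaneous nephrolithotomy
Overall: shock-wave lithotripsy 17/61 = 27.9%, percutaneous nephrolithotomy 28/53 = 52.8% → percutaneous nephrolithotomy
Percutaneous nephrolithotomy wins overall and in every stone group — no reversal.

Yes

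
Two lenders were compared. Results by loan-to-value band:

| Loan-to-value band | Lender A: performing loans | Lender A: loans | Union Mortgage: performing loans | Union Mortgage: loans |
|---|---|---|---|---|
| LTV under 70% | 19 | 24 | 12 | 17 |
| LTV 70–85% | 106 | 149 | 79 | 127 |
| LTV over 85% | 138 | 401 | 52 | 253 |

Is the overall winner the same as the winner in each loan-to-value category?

Yes

LTV under 70%: Lender A 19/24 = 79.2%, Union Mortgage 12/17 = 70.6% → Lender A
LTV 70–85%: Lender A 106/149 = 71.1%, Union Mortgage 79/127 = 62.2% → Lender A
LTV over 85%: Lender A 138/401 = 34.4%, Union Mortgage 52/253 = 20.6% → Lender A
Overall: Lender A 263/574 = 45.8%, Union Mortgage 143/397 = 36.0% → Lender A
Lender A wins overall and in every loan-to-value group — no reversal.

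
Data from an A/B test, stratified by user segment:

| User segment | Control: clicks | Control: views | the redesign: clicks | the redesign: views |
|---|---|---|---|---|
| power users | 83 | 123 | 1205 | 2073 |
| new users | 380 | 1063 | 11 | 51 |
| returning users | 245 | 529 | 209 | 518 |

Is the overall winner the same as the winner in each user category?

Power users: Control 83/123 = 67.5%, the redesign 1205/2073 = 58.1% → Control
New users: Control 380/1063 = 35.7%, the redesign 11/51 = 21.6% → Control
Returning users: Control 245/529 = 46.3%, the redesign 209/518 = 40.3% → Control
Overall: Control 708/1715 = 41.3%, the redesign 1425/2642 = 53.9% → the redesign
Control wins each user group but the redesign wins overall — the comparison reverses. Control's views skew toward new users, which has a lower base rate.

No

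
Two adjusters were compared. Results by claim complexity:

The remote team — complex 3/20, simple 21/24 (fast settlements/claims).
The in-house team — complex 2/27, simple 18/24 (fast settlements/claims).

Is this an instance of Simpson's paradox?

No

Complex: the remote team 3/20 = 15.0%, the in-house team 2/27 = 7.4% → the remote team
Simple: the remote team 21/24 = 87.5%, the in-house team 18/24 = 75.0% → the remote team
Overall: the remote team 24/44 = 54.5%, the in-house team 20/51 = 39.2% → the remote team
The remote team wins overall and in every claim group — no reversal.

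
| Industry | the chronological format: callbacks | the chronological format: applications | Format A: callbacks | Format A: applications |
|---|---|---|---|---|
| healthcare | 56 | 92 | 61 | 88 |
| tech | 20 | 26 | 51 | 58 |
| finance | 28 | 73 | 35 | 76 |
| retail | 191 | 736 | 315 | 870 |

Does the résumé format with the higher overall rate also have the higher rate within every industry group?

Yes

Healthcare: the chronological format 56/92 = 60.9%, Format A 61/88 = 69.3% → Format A
Tech: the chronological format 20/26 = 76.9%, Format A 51/58 = 87.9% → Format A
Finance: the chronological format 28/73 = 38.4%, Format A 35/76 = 46.1% → Format A
Retail: the chronological format 191/736 = 26.0%, Format A 315/870 = 36.2% → Format A
Overall: the chronological format 295/927 = 31.8%, Format A 462/1092 = 42.3% → Format A
Format A wins overall and in every industry group — no reversal.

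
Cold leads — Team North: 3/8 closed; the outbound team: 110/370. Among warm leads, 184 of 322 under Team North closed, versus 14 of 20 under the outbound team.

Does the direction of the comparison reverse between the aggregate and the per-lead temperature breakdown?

Cold: Team North 3/8 = 37.5%, the outbound team 110/370 = 29.7% → Team North
Warm: Team North 184/322 = 57.1%, the outbound team 14/20 = 70.0% → the outbound team
Overall: Team North 187/330 = 56.7%, the outbound team 124/390 = 31.8% → Team North
Neither sweeps: Team North wins 1 of 2 groups, the outbound team wins 1. Team North wins overall but not every group — no Simpson reversal.

No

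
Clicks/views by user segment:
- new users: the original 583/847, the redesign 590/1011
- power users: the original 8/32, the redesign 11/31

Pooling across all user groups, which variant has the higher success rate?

New users: the original 583/847 = 68.8%, the redesign 590/1011 = 58.4% → the original
Power users: the original 8/32 = 25.0%, the redesign 11/31 = 35.5% → the redesign
Overall: the original 591/879 = 67.2%, the redesign 601/1042 = 57.7% → the original
(Neither sweeps every user group, but the original has the higher pooled rate.)

the original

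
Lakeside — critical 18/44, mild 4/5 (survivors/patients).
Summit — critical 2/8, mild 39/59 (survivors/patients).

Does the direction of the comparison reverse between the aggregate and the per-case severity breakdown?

Yes

Critical: Lakeside 18/44 = 40.9%, Summit 2/8 = 25.0% → Lakeside
Mild: Lakeside 4/5 = 80.0%, Summit 39/59 = 66.1% → Lakeside
Overall: Lakeside 22/49 = 44.9%, Summit 41/67 = 61.2% → Summit
Lakeside wins each case group but Summit wins overall — the comparison reverses. Lakeside's patients skew toward critical, which has a lower base rate.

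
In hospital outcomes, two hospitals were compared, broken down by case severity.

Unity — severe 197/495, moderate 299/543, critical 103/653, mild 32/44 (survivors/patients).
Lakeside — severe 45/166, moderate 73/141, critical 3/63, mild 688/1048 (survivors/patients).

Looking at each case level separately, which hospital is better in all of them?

Severe: Unity 197/495 = 39.8%, Lakeside 45/166 = 27.1% → Unity
Moderate: Unity 299/543 = 55.1%, Lakeside 73/141 = 51.8% → Unity
Critical: Unity 103/653 = 15.8%, Lakeside 3/63 = 4.8% → Unity
Mild: Unity 32/44 = 72.7%, Lakeside 688/1048 = 65.6% → Unity
Unity has the higher rate in all 4 groups.

Unity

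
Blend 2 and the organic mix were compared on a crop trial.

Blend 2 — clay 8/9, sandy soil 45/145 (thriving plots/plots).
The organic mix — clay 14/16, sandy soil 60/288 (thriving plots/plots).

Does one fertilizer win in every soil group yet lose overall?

No

Clay: Blend 2 8/9 = 88.9%, the organic mix 14/16 = 87.5% → Blend 2
Sandy soil: Blend 2 45/145 = 31.0%, the organic mix 60/288 = 20.8% → Blend 2
Overall: Blend 2 53/154 = 34.4%, the organic mix 74/304 = 24.3% → Blend 2
Blend 2 wins overall and in every soil group — no reversal.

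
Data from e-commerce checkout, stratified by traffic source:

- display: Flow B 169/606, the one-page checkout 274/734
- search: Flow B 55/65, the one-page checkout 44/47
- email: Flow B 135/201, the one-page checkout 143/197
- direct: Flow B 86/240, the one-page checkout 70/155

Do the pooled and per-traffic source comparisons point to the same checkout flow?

Yes

Display: Flow B 169/606 = 27.9%, the one-page checkout 274/734 = 37.3% → the one-page checkout
Search: Flow B 55/65 = 84.6%, the one-page checkout 44/47 = 93.6% → the one-page checkout
Email: Flow B 135/201 = 67.2%, the one-page checkout 143/197 = 72.6% → the one-page checkout
Direct: Flow B 86/240 = 35.8%, the one-page checkout 70/155 = 45.2% → the one-page checkout
Overall: Flow B 445/1112 = 40.0%, the one-page checkout 531/1133 = 46.9% → the one-page checkout
The one-page checkout wins overall and in every traffic group — no reversal.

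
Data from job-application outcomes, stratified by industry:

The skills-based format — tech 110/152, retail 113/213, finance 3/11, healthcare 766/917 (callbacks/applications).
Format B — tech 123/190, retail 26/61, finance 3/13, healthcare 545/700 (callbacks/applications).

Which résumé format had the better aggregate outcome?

Tech: the skills-based format 110/152 = 72.4%, Format B 123/190 = 64.7% → the skills-based format
Retail: the skills-based format 113/213 = 53.1%, Format B 26/61 = 42.6% → the skills-based format
Finance: the skills-based format 3/11 = 27.3%, Format B 3/13 = 23.1% → the skills-based format
Healthcare: the skills-based format 766/917 = 83.5%, Format B 545/700 = 77.9% → the skills-based format
Overall: the skills-based format 992/1293 = 76.7%, Format B 697/964 = 72.3% → the skills-based format

the skills-based format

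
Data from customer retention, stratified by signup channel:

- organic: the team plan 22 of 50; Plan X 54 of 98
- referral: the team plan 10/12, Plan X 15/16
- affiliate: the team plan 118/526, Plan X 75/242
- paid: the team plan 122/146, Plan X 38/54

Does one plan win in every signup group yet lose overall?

Organic: the team plan 22/50 = 44.0%, Plan X 54/98 = 55.1% → Plan X
Referral: the team plan 10/12 = 83.3%, Plan X 15/16 = 93.8% → Plan X
Affiliate: the team plan 118/526 = 22.4%, Plan X 75/242 = 31.0% → Plan X
Paid: the team plan 122/146 = 83.6%, Plan X 38/54 = 70.4% → the team plan
Overall: the team plan 272/734 = 37.1%, Plan X 182/410 = 44.4% → Plan X
Neither sweeps: the team plan wins 1 of 4 groups, Plan X wins 3. Plan X wins overall but not every group — no Simpson reversal.

No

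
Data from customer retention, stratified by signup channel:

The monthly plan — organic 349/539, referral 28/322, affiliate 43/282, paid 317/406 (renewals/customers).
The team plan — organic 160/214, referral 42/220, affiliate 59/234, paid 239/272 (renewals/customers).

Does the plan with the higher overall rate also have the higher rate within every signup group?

Yes

Organic: the monthly plan 349/539 = 64.7%, the team plan 160/214 = 74.8% → the team plan
Referral: the monthly plan 28/322 = 8.7%, the team plan 42/220 = 19.1% → the team plan
Affiliate: the monthly plan 43/282 = 15.2%, the team plan 59/234 = 25.2% → the team plan
Paid: the monthly plan 317/406 = 78.1%, the team plan 239/272 = 87.9% → the team plan
Overall: the monthly plan 737/1549 = 47.6%, the team plan 500/940 = 53.2% → the team plan
The team plan wins overall and in every signup group — no reversal.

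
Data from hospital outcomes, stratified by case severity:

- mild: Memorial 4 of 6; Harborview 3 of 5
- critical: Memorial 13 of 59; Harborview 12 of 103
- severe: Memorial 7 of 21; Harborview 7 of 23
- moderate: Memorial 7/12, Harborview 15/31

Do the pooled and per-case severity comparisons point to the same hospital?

Mild: Memorial 4/6 = 66.7%, Harborview 3/5 = 60.0% → Memorial
Critical: Memorial 13/59 = 22.0%, Harborview 12/103 = 11.7% → Memorial
Severe: Memorial 7/21 = 33.3%, Harborview 7/23 = 30.4% → Memorial
Moderate: Memorial 7/12 = 58.3%, Harborview 15/31 = 48.4% → Memorial
Overall: Memorial 31/98 = 31.6%, Harborview 37/162 = 22.8% → Memorial
Memorial wins overall and in every case group — no reversal.

Yes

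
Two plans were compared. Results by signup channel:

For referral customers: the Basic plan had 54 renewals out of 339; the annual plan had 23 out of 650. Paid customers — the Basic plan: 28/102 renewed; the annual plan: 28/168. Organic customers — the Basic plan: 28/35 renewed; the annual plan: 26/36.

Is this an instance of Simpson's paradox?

Referral: the Basic plan 54/339 = 15.9%, the annual plan 23/650 = 3.5% → the Basic plan
Paid: the Basic plan 28/102 = 27.5%, the annual plan 28/168 = 16.7% → the Basic plan
Organic: the Basic plan 28/35 = 80.0%, the annual plan 26/36 = 72.2% → the Basic plan
Overall: the Basic plan 110/476 = 23.1%, the annual plan 77/854 = 9.0% → the Basic plan
The Basic plan wins overall and in every signup group — no reversal.

No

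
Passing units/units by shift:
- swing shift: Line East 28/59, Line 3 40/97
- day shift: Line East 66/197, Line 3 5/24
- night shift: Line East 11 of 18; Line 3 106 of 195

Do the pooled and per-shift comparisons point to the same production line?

No

Swing shift: Line East 28/59 = 47.5%, Line 3 40/97 = 41.2% → Line East
Day shift: Line East 66/197 = 33.5%, Line 3 5/24 = 20.8% → Line East
Night shift: Line East 11/18 = 61.1%, Line 3 106/195 = 54.4% → Line East
Overall: Line East 105/274 = 38.3%, Line 3 151/316 = 47.8% → Line 3
Line East wins each shift group but Line 3 wins overall — the comparison reverses. Line East's units skew toward day shift, which has a lower base rate.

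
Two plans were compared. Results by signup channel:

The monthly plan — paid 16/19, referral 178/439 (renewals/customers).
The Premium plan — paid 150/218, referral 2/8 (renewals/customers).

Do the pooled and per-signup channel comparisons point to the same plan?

No

Paid: the monthly plan 16/19 = 84.2%, the Premium plan 150/218 = 68.8% → the monthly plan
Referral: the monthly plan 178/439 = 40.5%, the Premium plan 2/8 = 25.0% → the monthly plan
Overall: the monthly plan 194/458 = 42.4%, the Premium plan 152/226 = 67.3% → the Premium plan
The monthly plan wins each signup group but the Premium plan wins overall — the comparison reverses. The monthly plan's customers skew toward referral, which has a lower base rate.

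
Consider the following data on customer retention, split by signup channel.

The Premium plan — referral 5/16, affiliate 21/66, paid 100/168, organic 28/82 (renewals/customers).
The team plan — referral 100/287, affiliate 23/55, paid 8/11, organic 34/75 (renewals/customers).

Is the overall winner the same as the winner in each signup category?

No

Referral: the Premium plan 5/16 = 31.2%, the team plan 100/287 = 34.8% → the team plan
Affiliate: the Premium plan 21/66 = 31.8%, the team plan 23/55 = 41.8% → the team plan
Paid: the Premium plan 100/168 = 59.5%, the team plan 8/11 = 72.7% → the team plan
Organic: the Premium plan 28/82 = 34.1%, the team plan 34/75 = 45.3% → the team plan
Overall: the Premium plan 154/332 = 46.4%, the team plan 165/428 = 38.6% → the Premium plan
The team plan wins each signup group but the Premium plan wins overall — the comparison reverses. The team plan's customers skew toward referral, which has a lower base rate.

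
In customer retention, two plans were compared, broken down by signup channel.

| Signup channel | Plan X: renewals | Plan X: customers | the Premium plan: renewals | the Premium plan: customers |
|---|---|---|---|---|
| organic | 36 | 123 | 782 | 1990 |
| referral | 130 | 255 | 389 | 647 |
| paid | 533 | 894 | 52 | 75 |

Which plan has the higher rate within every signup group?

the Premium plan

Organic: Plan X 36/123 = 29.3%, the Premium plan 782/1990 = 39.3% → the Premium plan
Referral: Plan X 130/255 = 51.0%, the Premium plan 389/647 = 60.1% → the Premium plan
Paid: Plan X 533/894 = 59.6%, the Premium plan 52/75 = 69.3% → the Premium plan
The Premium plan has the higher rate in all 3 groups.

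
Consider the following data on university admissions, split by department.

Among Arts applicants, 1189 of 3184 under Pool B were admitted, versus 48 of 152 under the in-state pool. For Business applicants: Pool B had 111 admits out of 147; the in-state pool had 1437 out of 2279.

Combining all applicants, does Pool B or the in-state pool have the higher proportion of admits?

Arts: Pool B 1189/3184 = 37.3%, the in-state pool 48/152 = 31.6% → Pool B
Business: Pool B 111/147 = 75.5%, the in-state pool 1437/2279 = 63.1% → Pool B
Overall: Pool B 1300/3331 = 39.0%, the in-state pool 1485/2431 = 61.1% → the in-state pool
(Pool B wins every department group but the in-state pool wins overall — Pool B's applicants skew toward the low-rate Arts group.)

the in-state pool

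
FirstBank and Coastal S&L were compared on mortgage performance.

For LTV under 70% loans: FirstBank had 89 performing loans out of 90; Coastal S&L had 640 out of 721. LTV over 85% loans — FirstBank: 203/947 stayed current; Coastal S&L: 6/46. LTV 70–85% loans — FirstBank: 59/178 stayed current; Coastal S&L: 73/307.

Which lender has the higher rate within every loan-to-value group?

LTV under 70%: FirstBank 89/90 = 98.9%, Coastal S&L 640/721 = 88.8% → FirstBank
LTV over 85%: FirstBank 203/947 = 21.4%, Coastal S&L 6/46 = 13.0% → FirstBank
LTV 70–85%: FirstBank 59/178 = 33.1%, Coastal S&L 73/307 = 23.8% → FirstBank
FirstBank has the higher rate in all 3 groups.

FirstBank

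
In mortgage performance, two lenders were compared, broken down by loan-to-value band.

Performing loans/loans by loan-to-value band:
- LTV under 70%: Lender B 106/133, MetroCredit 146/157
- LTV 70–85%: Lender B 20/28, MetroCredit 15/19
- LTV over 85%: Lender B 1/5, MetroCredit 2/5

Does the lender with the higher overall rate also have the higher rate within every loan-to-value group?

Yes

LTV under 70%: Lender B 106/133 = 79.7%, MetroCredit 146/157 = 93.0% → MetroCredit
LTV 70–85%: Lender B 20/28 = 71.4%, MetroCredit 15/19 = 78.9% → MetroCredit
LTV over 85%: Lender B 1/5 = 20.0%, MetroCredit 2/5 = 40.0% → MetroCredit
Overall: Lender B 127/166 = 76.5%, MetroCredit 163/181 = 90.1% → MetroCredit
MetroCredit wins overall and in every loan-to-value group — no reversal.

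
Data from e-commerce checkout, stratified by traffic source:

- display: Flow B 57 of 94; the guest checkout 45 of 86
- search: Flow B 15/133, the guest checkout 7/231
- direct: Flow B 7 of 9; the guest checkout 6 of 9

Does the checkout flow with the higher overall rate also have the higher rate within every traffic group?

Display: Flow B 57/94 = 60.6%, the guest checkout 45/86 = 52.3% → Flow B
Search: Flow B 15/133 = 11.3%, the guest checkout 7/231 = 3.0% → Flow B
Direct: Flow B 7/9 = 77.8%, the guest checkout 6/9 = 66.7% → Flow B
Overall: Flow B 79/236 = 33.5%, the guest checkout 58/326 = 17.8% → Flow B
Flow B wins overall and in every traffic group — no reversal.

Yes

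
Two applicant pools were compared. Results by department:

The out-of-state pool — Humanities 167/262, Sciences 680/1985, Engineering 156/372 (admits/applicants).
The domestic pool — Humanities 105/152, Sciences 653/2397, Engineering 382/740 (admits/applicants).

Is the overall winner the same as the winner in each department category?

Humanities: the out-of-state pool 167/262 = 63.7%, the domestic pool 105/152 = 69.1% → the domestic pool
Sciences: the out-of-state pool 680/1985 = 34.3%, the domestic pool 653/2397 = 27.2% → the out-of-state pool
Engineering: the out-of-state pool 156/372 = 41.9%, the domestic pool 382/740 = 51.6% → the domestic pool
Overall: the out-of-state pool 1003/2619 = 38.3%, the domestic pool 1140/3289 = 34.7% → the out-of-state pool
Neither sweeps: the out-of-state pool wins 1 of 3 groups, the domestic pool wins 2. The out-of-state pool wins overall but not every group — no Simpson reversal.

No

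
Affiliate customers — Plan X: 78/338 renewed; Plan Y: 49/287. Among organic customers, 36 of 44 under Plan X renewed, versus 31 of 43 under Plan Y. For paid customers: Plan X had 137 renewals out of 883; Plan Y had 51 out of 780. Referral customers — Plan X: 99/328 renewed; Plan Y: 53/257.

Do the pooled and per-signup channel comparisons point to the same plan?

Affiliate: Plan X 78/338 = 23.1%, Plan Y 49/287 = 17.1% → Plan X
Organic: Plan X 36/44 = 81.8%, Plan Y 31/43 = 72.1% → Plan X
Paid: Plan X 137/883 = 15.5%, Plan Y 51/780 = 6.5% → Plan X
Referral: Plan X 99/328 = 30.2%, Plan Y 53/257 = 20.6% → Plan X
Overall: Plan X 350/1593 = 22.0%, Plan Y 184/1367 = 13.5% → Plan X
Plan X wins overall and in every signup group — no reversal.

Yes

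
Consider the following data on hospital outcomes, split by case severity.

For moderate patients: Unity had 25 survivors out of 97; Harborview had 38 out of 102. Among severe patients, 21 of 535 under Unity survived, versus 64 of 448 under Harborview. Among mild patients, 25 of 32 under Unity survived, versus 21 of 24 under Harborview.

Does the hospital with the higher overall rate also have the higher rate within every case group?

Moderate: Unity 25/97 = 25.8%, Harborview 38/102 = 37.3% → Harborview
Severe: Unity 21/535 = 3.9%, Harborview 64/448 = 14.3% → Harborview
Mild: Unity 25/32 = 78.1%, Harborview 21/24 = 87.5% → Harborview
Overall: Unity 71/664 = 10.7%, Harborview 123/574 = 21.4% → Harborview
Harborview wins overall and in every case group — no reversal.

Yes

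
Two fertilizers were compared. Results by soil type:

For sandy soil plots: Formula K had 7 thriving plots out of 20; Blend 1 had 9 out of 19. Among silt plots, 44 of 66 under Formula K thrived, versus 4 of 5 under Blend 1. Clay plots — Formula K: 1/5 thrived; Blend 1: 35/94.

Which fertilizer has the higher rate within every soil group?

Blend 1

Sandy soil: Formula K 7/20 = 35.0%, Blend 1 9/19 = 47.4% → Blend 1
Silt: Formula K 44/66 = 66.7%, Blend 1 4/5 = 80.0% → Blend 1
Clay: Formula K 1/5 = 20.0%, Blend 1 35/94 = 37.2% → Blend 1
Blend 1 has the higher rate in all 3 groups.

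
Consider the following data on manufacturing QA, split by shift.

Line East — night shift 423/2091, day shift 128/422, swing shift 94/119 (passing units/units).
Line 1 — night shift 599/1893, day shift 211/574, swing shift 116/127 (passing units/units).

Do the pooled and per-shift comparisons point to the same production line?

Yes

Night shift: Line East 423/2091 = 20.2%, Line 1 599/1893 = 31.6% → Line 1
Day shift: Line East 128/422 = 30.3%, Line 1 211/574 = 36.8% → Line 1
Swing shift: Line East 94/119 = 79.0%, Line 1 116/127 = 91.3% → Line 1
Overall: Line East 645/2632 = 24.5%, Line 1 926/2594 = 35.7% → Line 1
Line 1 wins overall and in every shift group — no reversal.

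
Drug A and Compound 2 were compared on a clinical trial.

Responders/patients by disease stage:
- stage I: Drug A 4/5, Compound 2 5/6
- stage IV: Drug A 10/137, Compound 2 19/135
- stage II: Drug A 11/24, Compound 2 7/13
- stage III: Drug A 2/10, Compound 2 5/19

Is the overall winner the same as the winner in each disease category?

Stage I: Drug A 4/5 = 80.0%, Compound 2 5/6 = 83.3% → Compound 2
Stage IV: Drug A 10/137 = 7.3%, Compound 2 19/135 = 14.1% → Compound 2
Stage II: Drug A 11/24 = 45.8%, Compound 2 7/13 = 53.8% → Compound 2
Stage III: Drug A 2/10 = 20.0%, Compound 2 5/19 = 26.3% → Compound 2
Overall: Drug A 27/176 = 15.3%, Compound 2 36/173 = 20.8% → Compound 2
Compound 2 wins overall and in every disease group — no reversal.

Yes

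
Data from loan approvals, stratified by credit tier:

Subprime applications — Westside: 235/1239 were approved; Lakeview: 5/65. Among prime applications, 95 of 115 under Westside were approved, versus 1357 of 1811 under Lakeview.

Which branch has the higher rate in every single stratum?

Westside

Subprime: Westside 235/1239 = 19.0%, Lakeview 5/65 = 7.7% → Westside
Prime: Westside 95/115 = 82.6%, Lakeview 1357/1811 = 74.9% → Westside
Westside has the higher rate in both groups.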